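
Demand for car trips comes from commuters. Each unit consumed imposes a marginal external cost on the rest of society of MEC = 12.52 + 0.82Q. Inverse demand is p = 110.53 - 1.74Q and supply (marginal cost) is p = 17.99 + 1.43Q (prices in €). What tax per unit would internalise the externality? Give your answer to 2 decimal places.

tax = €28.97 per unit

Social marginal benefit = demand − MEC = 98.01 - 2.56Q.
Set SMB = MC: 98.01 - 2.56Q = 17.99 + 1.43Q → Q* = 20.0551.
The Pigouvian tax equals MEC at Q*: 12.52 + 0.82×20.0551 = 28.9652.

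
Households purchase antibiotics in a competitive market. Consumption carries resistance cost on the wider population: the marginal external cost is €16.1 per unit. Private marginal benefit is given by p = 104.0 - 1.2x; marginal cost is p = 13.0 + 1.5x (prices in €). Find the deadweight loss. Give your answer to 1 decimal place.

Market equilibrium (private): 13.0 + 1.5x = 104.0 - 1.2x → x_m = 33.7037.
Social marginal benefit = demand − MEC = 87.9 - 1.2x.
Set SMB = MC: 87.9 - 1.2x = 13.0 + 1.5x → x* = 27.7407.
The welfare-loss triangle has base |x_m − x*| and height MEC(x_m) (the vertical gap between SMB and MC is zero at x* and MEC at x_m).
DWL = ½ × 5.9630 × 16.1000 = 48.0022.

DWL = €48.0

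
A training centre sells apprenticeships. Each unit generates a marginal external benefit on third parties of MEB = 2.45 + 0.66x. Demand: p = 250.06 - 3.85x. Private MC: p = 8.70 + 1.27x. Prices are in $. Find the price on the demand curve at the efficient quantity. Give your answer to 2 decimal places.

Social marginal cost = private MC − MEB = 6.25 + 0.61x.
Set SMC = demand: 6.25 + 0.61x = 250.06 - 3.85x → x* = 54.6659.
Consumer price on the demand curve at x*: 250.06 − 3.85×54.6659 = 39.5963.

P = $39.60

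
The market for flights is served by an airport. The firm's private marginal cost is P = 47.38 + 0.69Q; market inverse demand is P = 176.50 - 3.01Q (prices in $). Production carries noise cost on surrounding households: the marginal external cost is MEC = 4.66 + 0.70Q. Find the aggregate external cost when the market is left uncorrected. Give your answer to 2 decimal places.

$588.86

Market equilibrium (private): 47.38 + 0.69Q = 176.50 - 3.01Q → Q_m = 34.8973.
Total external cost = ∫₀^{Q_m} (4.66 + 0.70Q) dQ = 4.66×34.8973 + ½×0.70×34.8973² = 588.8590.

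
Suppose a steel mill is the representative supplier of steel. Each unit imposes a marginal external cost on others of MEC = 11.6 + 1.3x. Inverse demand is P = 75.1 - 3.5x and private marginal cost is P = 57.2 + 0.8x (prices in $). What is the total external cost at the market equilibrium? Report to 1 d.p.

Market equilibrium (private): 57.2 + 0.8x = 75.1 - 3.5x → x_m = 4.1628.
Total external cost = ∫₀^{x_m} (11.6 + 1.3x) dx = 11.6×4.1628 + ½×1.3×4.1628² = 59.5523.

$59.6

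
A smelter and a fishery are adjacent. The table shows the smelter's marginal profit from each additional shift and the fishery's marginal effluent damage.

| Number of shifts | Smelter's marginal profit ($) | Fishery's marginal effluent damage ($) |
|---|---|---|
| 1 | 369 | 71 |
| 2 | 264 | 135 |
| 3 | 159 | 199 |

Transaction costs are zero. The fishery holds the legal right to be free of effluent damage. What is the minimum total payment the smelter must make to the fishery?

Efficient level: marginal profit ≥ marginal effluent damage through level 2, so k* = 2.
With the fishery holding the right, the smelter must at least compensate total damage at k*: 71 + 135 = 206.

$206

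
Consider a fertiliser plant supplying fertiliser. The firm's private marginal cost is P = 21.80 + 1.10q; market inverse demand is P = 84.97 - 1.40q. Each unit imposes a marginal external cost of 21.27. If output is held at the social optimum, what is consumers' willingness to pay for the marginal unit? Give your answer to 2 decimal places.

Social marginal cost = private MC + MEC = 43.07 + 1.10q.
Set SMC = demand: 43.07 + 1.10q = 84.97 - 1.40q → q* = 16.7600.
Consumer price on the demand curve at q*: 84.97 − 1.40×16.7600 = 61.5060.

P = 61.51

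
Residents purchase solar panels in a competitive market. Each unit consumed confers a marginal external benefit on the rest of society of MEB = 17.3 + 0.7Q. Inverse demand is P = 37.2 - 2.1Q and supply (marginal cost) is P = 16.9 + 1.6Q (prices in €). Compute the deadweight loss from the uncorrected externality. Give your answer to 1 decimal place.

DWL = €74.5

Market equilibrium (private): 16.9 + 1.6Q = 37.2 - 2.1Q → Q_m = 5.4865.
Social marginal benefit = demand + MEB = 54.5 - 1.4Q.
Set SMB = MC: 54.5 - 1.4Q = 16.9 + 1.6Q → Q* = 12.5333.
Between Q* and Q_m the wedge SMB − MC runs linearly from 0 to MEB(Q_m), so the loss is a triangle.
DWL = ½ × 7.0468 × 21.1405 = 74.4864.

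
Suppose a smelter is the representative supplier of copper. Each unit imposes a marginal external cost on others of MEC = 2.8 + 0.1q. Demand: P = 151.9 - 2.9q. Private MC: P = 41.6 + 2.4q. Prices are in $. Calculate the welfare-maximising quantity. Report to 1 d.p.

q* = 19.9

Social marginal cost = private MC + MEC = 44.4 + 2.5q.
Set SMC = demand: 44.4 + 2.5q = 151.9 - 2.9q → q* = 19.9074.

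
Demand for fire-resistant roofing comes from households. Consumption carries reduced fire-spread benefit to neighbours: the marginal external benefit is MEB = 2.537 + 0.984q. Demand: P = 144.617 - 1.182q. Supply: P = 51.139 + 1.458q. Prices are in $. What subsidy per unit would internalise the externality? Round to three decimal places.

Social marginal benefit = demand + MEB = 147.154 - 0.198q.
Set SMB = MC: 147.154 - 0.198q = 51.139 + 1.458q → q* = 57.9801.
The Pigouvian subsidy equals MEB at q*: 2.537 + 0.984×57.9801 = 59.5894.

subsidy = $59.589 per unit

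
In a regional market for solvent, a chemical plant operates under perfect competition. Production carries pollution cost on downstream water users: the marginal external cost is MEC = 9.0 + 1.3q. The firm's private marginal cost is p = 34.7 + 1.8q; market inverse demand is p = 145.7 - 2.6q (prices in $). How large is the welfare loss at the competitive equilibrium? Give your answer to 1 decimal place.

Market equilibrium (private): 34.7 + 1.8q = 145.7 - 2.6q → q_m = 25.2273.
Social marginal cost = private MC + MEC = 43.7 + 3.1q.
Set SMC = demand: 43.7 + 3.1q = 145.7 - 2.6q → q* = 17.8947.
Between q* and q_m the wedge SMC − demand runs linearly from 0 to MEC(q_m), so the loss is a triangle.
DWL = ½ × 7.3326 × 41.7955 = 153.2348.

DWL = $153.2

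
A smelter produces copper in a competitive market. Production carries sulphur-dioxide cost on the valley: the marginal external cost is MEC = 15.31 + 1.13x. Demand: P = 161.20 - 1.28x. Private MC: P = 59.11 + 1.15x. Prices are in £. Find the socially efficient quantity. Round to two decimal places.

Social marginal cost = private MC + MEC = 74.42 + 2.28x.
Set SMC = demand: 74.42 + 2.28x = 161.20 - 1.28x → x* = 24.3764.

x* = 24.38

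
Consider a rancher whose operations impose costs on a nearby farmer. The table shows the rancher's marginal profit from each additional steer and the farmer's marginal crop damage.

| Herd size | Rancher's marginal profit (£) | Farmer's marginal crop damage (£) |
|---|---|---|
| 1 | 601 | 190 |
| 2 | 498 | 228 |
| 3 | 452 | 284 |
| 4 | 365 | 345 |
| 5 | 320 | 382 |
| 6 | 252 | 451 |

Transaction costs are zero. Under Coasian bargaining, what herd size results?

Bargaining reaches the level where marginal profit last exceeds marginal crop damage.
That holds through level 4 (365 ≥ 345) but not at 5 (320 < 382).

4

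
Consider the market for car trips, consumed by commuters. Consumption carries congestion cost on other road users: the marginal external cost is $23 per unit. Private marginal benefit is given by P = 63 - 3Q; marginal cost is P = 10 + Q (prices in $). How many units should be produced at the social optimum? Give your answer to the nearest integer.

Social marginal benefit = demand − MEC = 40 - 3Q.
Set SMB = MC: 40 - 3Q = 10 + Q → Q* = 7.5000.

Q* = 8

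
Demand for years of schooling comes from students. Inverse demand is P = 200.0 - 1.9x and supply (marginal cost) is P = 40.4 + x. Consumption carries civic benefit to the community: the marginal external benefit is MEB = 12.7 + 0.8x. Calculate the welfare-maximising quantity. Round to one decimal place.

x* = 82.0

Social marginal benefit = demand + MEB = 212.7 - 1.1x.
Set SMB = MC: 212.7 - 1.1x = 40.4 + x → x* = 82.0476.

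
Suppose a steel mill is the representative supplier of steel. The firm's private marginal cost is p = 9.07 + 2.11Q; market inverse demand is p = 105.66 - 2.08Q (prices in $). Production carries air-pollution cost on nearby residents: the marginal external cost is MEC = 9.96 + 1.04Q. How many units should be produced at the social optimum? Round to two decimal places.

Q* = 16.56

Social marginal cost = private MC + MEC = 19.03 + 3.15Q.
Set SMC = demand: 19.03 + 3.15Q = 105.66 - 2.08Q → Q* = 16.5641.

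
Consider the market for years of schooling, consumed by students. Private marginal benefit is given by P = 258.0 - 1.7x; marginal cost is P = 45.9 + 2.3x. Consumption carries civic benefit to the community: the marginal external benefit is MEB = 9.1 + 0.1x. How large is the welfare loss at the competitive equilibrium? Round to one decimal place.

DWL = 26.6

Market equilibrium (private): 45.9 + 2.3x = 258.0 - 1.7x → x_m = 53.0250.
Social marginal benefit = demand + MEB = 267.1 - 1.6x.
Set SMB = MC: 267.1 - 1.6x = 45.9 + 2.3x → x* = 56.7179.
The loss is the area between SMB and MC from x* to x_m; with linear curves that's a triangle of height MEB(x_m).
DWL = ½ × 3.6929 × 14.4025 = 26.5935.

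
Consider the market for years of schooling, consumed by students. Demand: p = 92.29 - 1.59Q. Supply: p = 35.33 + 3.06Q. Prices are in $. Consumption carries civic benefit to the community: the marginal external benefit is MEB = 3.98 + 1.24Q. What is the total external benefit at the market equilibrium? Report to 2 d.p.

$141.78

Market equilibrium (private): 35.33 + 3.06Q = 92.29 - 1.59Q → Q_m = 12.2495.
Total external benefit = ∫₀^{Q_m} (3.98 + 1.24Q) dQ = 3.98×12.2495 + ½×1.24×12.2495² = 141.7842.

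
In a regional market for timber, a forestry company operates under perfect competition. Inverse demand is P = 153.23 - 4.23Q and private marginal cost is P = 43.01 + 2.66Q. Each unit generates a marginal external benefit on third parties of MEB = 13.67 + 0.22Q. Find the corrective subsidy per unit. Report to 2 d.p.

subsidy = 17.76 per unit

Social marginal cost = private MC − MEB = 29.34 + 2.44Q.
Set SMC = demand: 29.34 + 2.44Q = 153.23 - 4.23Q → Q* = 18.5742.
The Pigouvian subsidy equals MEB at Q*: 13.67 + 0.22×18.5742 = 17.7563.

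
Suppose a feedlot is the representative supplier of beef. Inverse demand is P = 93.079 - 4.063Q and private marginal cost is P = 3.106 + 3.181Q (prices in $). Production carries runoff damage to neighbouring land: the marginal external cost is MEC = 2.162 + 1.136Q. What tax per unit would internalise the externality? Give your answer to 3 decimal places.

tax = $14.066 per unit

Social marginal cost = private MC + MEC = 5.268 + 4.317Q.
Set SMC = demand: 5.268 + 4.317Q = 93.079 - 4.063Q → Q* = 10.4786.
The Pigouvian tax equals MEC at Q*: 2.162 + 1.136×10.4786 = 14.0657.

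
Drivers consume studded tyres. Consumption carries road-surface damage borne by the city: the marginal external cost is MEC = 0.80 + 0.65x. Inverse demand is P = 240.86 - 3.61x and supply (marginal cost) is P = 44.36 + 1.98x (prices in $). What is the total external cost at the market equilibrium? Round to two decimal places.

$429.71

Market equilibrium (private): 44.36 + 1.98x = 240.86 - 3.61x → x_m = 35.1521.
Total external cost = ∫₀^{x_m} (0.80 + 0.65x) dx = 0.80×35.1521 + ½×0.65×35.1521² = 429.7145.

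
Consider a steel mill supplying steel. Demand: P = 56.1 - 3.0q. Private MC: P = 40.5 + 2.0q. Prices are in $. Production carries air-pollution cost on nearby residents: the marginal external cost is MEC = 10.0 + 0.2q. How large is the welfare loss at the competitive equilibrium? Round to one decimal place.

DWL = $10.9

Market equilibrium (private): 40.5 + 2.0q = 56.1 - 3.0q → q_m = 3.1200.
Social marginal cost = private MC + MEC = 50.5 + 2.2q.
Set SMC = demand: 50.5 + 2.2q = 56.1 - 3.0q → q* = 1.0769.
Height of the DWL triangle at q_m is SMC(q_m) − demand(q_m) = MEC(q_m) = 10.6240.
DWL = ½ × 2.0431 × 10.6240 = 10.8529.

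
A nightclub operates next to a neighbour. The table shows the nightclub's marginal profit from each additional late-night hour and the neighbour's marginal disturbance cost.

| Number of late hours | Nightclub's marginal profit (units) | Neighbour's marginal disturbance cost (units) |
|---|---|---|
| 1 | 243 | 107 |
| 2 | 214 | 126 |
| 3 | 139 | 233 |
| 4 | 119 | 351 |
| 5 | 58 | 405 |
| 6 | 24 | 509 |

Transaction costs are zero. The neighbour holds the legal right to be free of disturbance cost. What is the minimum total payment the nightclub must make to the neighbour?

233

Efficient level: marginal profit ≥ marginal disturbance cost through level 2, so k* = 2.
With the neighbour holding the right, the nightclub must at least compensate total damage at k*: 107 + 126 = 233.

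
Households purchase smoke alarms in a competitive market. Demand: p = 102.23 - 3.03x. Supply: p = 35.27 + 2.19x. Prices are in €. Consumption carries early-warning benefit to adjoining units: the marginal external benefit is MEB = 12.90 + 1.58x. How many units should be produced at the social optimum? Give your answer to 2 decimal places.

x* = 21.94

Social marginal benefit = demand + MEB = 115.13 - 1.45x.
Set SMB = MC: 115.13 - 1.45x = 35.27 + 2.19x → x* = 21.9396.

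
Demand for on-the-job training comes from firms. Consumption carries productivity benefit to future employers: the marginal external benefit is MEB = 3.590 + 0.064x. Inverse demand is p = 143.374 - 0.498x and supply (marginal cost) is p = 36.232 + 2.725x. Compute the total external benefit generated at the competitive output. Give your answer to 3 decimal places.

Market equilibrium (private): 36.232 + 2.725x = 143.374 - 0.498x → x_m = 33.2429.
Total external benefit = ∫₀^{x_m} (3.590 + 0.064x) dx = 3.590×33.2429 + ½×0.064×33.2429² = 154.7049.

154.705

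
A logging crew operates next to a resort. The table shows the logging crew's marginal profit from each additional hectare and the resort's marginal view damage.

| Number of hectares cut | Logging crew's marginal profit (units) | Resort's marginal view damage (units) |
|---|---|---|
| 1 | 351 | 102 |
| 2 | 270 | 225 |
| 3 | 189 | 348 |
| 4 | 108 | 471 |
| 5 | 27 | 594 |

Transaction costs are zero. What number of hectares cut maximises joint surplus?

2

Bargaining reaches the level where marginal profit last exceeds marginal view damage.
That holds through level 2 (270 ≥ 225) but not at 3 (189 < 348).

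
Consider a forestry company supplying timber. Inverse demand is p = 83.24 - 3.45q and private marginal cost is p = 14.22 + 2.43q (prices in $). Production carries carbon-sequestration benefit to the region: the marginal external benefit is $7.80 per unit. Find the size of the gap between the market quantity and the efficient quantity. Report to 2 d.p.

Market equilibrium (private): 14.22 + 2.43q = 83.24 - 3.45q → q_m = 11.7381.
Social marginal cost = private MC − MEB = 6.42 + 2.43q.
Set SMC = demand: 6.42 + 2.43q = 83.24 - 3.45q → q* = 13.0646.
Gap = |11.7381 − 13.0646| = 1.3265.

1.33 units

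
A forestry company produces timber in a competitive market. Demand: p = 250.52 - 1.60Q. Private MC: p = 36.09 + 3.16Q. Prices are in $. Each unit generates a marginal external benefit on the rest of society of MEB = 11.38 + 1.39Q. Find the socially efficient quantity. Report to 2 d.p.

Q* = 67.01

Social marginal cost = private MC − MEB = 24.71 + 1.77Q.
Set SMC = demand: 24.71 + 1.77Q = 250.52 - 1.60Q → Q* = 67.0059.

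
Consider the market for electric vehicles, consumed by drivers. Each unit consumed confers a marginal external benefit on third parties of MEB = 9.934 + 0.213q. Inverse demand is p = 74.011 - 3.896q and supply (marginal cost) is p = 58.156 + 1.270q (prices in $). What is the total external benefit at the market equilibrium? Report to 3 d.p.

$31.492

Market equilibrium (private): 58.156 + 1.270q = 74.011 - 3.896q → q_m = 3.0691.
Total external benefit = ∫₀^{q_m} (9.934 + 0.213q) dq = 9.934×3.0691 + ½×0.213×3.0691² = 31.4916.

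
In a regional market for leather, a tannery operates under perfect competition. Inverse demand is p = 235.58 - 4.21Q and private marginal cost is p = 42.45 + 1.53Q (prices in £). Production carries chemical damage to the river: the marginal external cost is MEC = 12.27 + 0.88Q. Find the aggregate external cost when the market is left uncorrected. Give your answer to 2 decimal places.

Market equilibrium (private): 42.45 + 1.53Q = 235.58 - 4.21Q → Q_m = 33.6463.
Total external cost = ∫₀^{Q_m} (12.27 + 0.88Q) dQ = 12.27×33.6463 + ½×0.88×33.6463² = 910.9524.

£910.95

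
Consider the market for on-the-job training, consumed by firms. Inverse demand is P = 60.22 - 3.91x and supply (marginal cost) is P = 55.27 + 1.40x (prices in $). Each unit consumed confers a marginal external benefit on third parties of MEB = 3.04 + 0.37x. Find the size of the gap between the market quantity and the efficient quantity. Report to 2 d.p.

Market equilibrium (private): 55.27 + 1.40x = 60.22 - 3.91x → x_m = 0.9322.
Social marginal benefit = demand + MEB = 63.26 - 3.54x.
Set SMB = MC: 63.26 - 3.54x = 55.27 + 1.40x → x* = 1.6174.
Gap = |0.9322 − 1.6174| = 0.6852.

0.69 units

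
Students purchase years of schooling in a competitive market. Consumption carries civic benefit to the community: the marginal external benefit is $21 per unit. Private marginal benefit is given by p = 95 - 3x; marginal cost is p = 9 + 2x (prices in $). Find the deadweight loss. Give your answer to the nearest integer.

Market equilibrium (private): 9 + 2x = 95 - 3x → x_m = 17.2000.
Social marginal benefit = demand + MEB = 116 - 3x.
Set SMB = MC: 116 - 3x = 9 + 2x → x* = 21.4000.
Between x* and x_m the wedge SMB − MC runs linearly from 0 to MEB(x_m), so the loss is a triangle.
DWL = ½ × 4.2000 × 21.0000 = 44.1000.

DWL = $44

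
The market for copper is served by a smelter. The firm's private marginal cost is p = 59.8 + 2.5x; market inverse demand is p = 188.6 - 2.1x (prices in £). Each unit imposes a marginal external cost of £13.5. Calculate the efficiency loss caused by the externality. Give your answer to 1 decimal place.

DWL = £19.8

Market equilibrium (private): 59.8 + 2.5x = 188.6 - 2.1x → x_m = 28.0000.
Social marginal cost = private MC + MEC = 73.3 + 2.5x.
Set SMC = demand: 73.3 + 2.5x = 188.6 - 2.1x → x* = 25.0652.
Height of the DWL triangle at x_m is SMC(x_m) − demand(x_m) = MEC(x_m) = 13.5000.
DWL = ½ × 2.9348 × 13.5000 = 19.8099.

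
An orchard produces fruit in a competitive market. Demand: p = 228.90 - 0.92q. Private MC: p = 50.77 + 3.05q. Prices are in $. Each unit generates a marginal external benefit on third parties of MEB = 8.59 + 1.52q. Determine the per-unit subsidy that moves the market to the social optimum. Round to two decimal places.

subsidy = $124.43 per unit

Social marginal cost = private MC − MEB = 42.18 + 1.53q.
Set SMC = demand: 42.18 + 1.53q = 228.90 - 0.92q → q* = 76.2122.
The Pigouvian subsidy equals MEB at q*: 8.59 + 1.52×76.2122 = 124.4325.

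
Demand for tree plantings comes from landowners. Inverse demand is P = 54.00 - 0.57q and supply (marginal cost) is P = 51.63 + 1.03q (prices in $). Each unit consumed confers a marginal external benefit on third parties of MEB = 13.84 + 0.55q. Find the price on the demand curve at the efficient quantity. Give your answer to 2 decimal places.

P = $45.20

Social marginal benefit = demand + MEB = 67.84 - 0.02q.
Set SMB = MC: 67.84 - 0.02q = 51.63 + 1.03q → q* = 15.4381.
Consumer price on the demand curve at q*: 54.00 − 0.57×15.4381 = 45.2003.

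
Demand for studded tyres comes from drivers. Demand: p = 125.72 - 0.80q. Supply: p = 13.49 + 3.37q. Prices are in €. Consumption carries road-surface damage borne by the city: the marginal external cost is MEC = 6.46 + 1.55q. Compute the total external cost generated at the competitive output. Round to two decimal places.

Market equilibrium (private): 13.49 + 3.37q = 125.72 - 0.80q → q_m = 26.9137.
Total external cost = ∫₀^{q_m} (6.46 + 1.55q) dq = 6.46×26.9137 + ½×1.55×26.9137² = 735.2316.

€735.23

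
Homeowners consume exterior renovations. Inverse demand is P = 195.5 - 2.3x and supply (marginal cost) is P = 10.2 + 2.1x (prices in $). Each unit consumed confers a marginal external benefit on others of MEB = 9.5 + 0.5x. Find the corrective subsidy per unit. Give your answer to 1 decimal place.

Social marginal benefit = demand + MEB = 205.0 - 1.8x.
Set SMB = MC: 205.0 - 1.8x = 10.2 + 2.1x → x* = 49.9487.
The Pigouvian subsidy equals MEB at x*: 9.5 + 0.5×49.9487 = 34.4744.

subsidy = $34.5 per unit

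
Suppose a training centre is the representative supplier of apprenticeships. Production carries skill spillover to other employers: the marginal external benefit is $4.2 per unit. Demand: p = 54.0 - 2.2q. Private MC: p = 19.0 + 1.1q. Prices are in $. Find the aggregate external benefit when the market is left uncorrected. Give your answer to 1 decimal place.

$44.5

Market equilibrium (private): 19.0 + 1.1q = 54.0 - 2.2q → q_m = 10.6061.
Total external benefit = MEB × q_m = 4.2 × 10.6061 = 44.5456.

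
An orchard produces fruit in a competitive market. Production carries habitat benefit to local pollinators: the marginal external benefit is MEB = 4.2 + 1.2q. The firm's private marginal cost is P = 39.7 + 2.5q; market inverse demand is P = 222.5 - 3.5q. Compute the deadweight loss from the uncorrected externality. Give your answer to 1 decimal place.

Market equilibrium (private): 39.7 + 2.5q = 222.5 - 3.5q → q_m = 30.4667.
Social marginal cost = private MC − MEB = 35.5 + 1.3q.
Set SMC = demand: 35.5 + 1.3q = 222.5 - 3.5q → q* = 38.9583.
The loss is the area between SMC and demand from q* to q_m; with linear curves that's a triangle of height MEB(q_m).
DWL = ½ × 8.4916 × 40.7600 = 173.0588.

DWL = 173.1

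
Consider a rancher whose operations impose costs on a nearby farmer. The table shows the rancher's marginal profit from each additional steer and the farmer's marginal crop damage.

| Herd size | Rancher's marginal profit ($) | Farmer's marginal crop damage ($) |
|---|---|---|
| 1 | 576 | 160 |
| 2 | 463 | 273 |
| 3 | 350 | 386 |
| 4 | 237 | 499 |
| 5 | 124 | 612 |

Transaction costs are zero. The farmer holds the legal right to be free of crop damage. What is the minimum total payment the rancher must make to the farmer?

Efficient level: marginal profit ≥ marginal crop damage through level 2, so k* = 2.
With the farmer holding the right, the rancher must at least compensate total damage at k*: 160 + 273 = 433.

$433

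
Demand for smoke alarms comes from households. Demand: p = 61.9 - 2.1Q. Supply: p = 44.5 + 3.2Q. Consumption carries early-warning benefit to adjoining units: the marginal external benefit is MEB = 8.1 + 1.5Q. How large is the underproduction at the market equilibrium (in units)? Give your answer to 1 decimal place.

Market equilibrium (private): 44.5 + 3.2Q = 61.9 - 2.1Q → Q_m = 3.2830.
Social marginal benefit = demand + MEB = 70.0 - 0.6Q.
Set SMB = MC: 70.0 - 0.6Q = 44.5 + 3.2Q → Q* = 6.7105.
Gap = |3.2830 − 6.7105| = 3.4275.

3.4 units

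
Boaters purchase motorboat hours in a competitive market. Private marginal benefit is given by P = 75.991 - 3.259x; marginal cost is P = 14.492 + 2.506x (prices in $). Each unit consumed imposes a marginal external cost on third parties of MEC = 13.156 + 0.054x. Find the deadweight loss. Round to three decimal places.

DWL = $16.203

Market equilibrium (private): 14.492 + 2.506x = 75.991 - 3.259x → x_m = 10.6676.
Social marginal benefit = demand − MEC = 62.835 - 3.313x.
Set SMB = MC: 62.835 - 3.313x = 14.492 + 2.506x → x* = 8.3078.
Between x* and x_m the wedge MC − SMB runs linearly from 0 to MEC(x_m), so the loss is a triangle.
DWL = ½ × 2.3598 × 13.7321 = 16.2025.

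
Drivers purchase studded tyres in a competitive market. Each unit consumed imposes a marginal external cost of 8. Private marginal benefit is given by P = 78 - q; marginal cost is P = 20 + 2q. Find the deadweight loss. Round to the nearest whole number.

Market equilibrium (private): 20 + 2q = 78 - q → q_m = 19.3333.
Social marginal benefit = demand − MEC = 70 - q.
Set SMB = MC: 70 - q = 20 + 2q → q* = 16.6667.
Height of the DWL triangle at q_m is MC(q_m) − SMB(q_m) = MEC(q_m) = 8.0000.
DWL = ½ × 2.6666 × 8.0000 = 10.6664.

DWL = 11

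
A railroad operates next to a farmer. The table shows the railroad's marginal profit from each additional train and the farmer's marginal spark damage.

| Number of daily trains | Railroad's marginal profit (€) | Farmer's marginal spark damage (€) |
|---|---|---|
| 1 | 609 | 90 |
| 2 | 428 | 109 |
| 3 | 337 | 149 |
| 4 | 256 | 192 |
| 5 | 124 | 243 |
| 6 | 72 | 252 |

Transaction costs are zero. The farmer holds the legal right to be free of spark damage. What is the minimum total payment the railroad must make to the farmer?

Efficient level: marginal profit ≥ marginal spark damage through level 4, so k* = 4.
With the farmer holding the right, the railroad must at least compensate total damage at k*: 90 + 109 + 149 + 192 = 540.

€540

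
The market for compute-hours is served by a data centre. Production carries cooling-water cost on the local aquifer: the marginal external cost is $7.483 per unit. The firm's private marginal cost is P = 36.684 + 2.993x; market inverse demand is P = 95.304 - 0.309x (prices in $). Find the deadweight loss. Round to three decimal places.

DWL = $8.479

Market equilibrium (private): 36.684 + 2.993x = 95.304 - 0.309x → x_m = 17.7529.
Social marginal cost = private MC + MEC = 44.167 + 2.993x.
Set SMC = demand: 44.167 + 2.993x = 95.304 - 0.309x → x* = 15.4867.
The loss is the area between SMC and demand from x* to x_m; with linear curves that's a triangle of height MEC(x_m).
DWL = ½ × 2.2662 × 7.4830 = 8.4790.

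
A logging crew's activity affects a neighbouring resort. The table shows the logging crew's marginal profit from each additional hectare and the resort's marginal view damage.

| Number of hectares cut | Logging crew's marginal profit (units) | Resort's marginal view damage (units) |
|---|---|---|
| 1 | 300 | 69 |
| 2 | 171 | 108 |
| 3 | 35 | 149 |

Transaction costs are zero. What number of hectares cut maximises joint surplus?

Bargaining reaches the level where marginal profit last exceeds marginal view damage.
That holds through level 2 (171 ≥ 108) but not at 3 (35 < 149).

2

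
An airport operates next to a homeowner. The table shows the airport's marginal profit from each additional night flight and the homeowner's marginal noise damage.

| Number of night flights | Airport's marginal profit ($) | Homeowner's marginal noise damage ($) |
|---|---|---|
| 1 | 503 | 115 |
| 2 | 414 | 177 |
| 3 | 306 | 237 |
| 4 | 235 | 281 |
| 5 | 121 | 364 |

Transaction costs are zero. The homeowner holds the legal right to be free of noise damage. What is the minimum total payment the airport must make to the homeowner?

$529

Efficient level: marginal profit ≥ marginal noise damage through level 3, so k* = 3.
With the homeowner holding the right, the airport must at least compensate total damage at k*: 115 + 177 + 237 = 529.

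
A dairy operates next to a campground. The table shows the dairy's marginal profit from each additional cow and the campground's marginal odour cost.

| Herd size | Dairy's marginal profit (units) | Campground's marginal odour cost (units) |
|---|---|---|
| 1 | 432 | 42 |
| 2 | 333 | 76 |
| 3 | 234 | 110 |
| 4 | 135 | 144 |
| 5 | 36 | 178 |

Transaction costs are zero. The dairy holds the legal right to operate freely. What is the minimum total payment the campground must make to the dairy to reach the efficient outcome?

171

Left alone the dairy would choose level 5 (marginal profit stays positive).
Efficient level: k* = 3 (marginal profit ≥ marginal odour cost through 3).
The campground must at least cover the dairy's forgone profit from cutting 5→3: 135 + 36 = 171.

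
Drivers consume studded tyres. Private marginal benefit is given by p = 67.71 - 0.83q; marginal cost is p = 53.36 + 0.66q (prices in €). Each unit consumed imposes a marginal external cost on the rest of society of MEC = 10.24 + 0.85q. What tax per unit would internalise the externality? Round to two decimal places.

Social marginal benefit = demand − MEC = 57.47 - 1.68q.
Set SMB = MC: 57.47 - 1.68q = 53.36 + 0.66q → q* = 1.7564.
The Pigouvian tax equals MEC at q*: 10.24 + 0.85×1.7564 = 11.7329.

tax = €11.73 per unit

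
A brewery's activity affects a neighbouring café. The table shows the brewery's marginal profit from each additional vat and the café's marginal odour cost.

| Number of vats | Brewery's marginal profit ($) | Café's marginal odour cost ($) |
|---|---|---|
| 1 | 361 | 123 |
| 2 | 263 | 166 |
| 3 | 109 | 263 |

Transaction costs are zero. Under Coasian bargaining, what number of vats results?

2

Bargaining reaches the level where marginal profit last exceeds marginal odour cost.
That holds through level 2 (263 ≥ 166) but not at 3 (109 < 263).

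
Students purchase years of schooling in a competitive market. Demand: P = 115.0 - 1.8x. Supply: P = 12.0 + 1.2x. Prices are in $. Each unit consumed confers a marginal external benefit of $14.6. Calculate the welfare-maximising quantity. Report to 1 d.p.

x* = 39.2

Social marginal benefit = demand + MEB = 129.6 - 1.8x.
Set SMB = MC: 129.6 - 1.8x = 12.0 + 1.2x → x* = 39.2000.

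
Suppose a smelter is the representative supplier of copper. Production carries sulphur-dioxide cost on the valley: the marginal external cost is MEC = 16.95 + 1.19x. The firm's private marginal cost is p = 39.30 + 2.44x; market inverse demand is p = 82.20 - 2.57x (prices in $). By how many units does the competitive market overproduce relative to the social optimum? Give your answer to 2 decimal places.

Market equilibrium (private): 39.30 + 2.44x = 82.20 - 2.57x → x_m = 8.5629.
Social marginal cost = private MC + MEC = 56.25 + 3.63x.
Set SMC = demand: 56.25 + 3.63x = 82.20 - 2.57x → x* = 4.1855.
Gap = |8.5629 − 4.1855| = 4.3774.

4.38 units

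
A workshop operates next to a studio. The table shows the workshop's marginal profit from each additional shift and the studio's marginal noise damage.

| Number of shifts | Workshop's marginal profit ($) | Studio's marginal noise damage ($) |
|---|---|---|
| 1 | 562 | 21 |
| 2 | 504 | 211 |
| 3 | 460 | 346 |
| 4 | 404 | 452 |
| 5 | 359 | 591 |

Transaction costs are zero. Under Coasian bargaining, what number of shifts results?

Bargaining reaches the level where marginal profit last exceeds marginal noise damage.
That holds through level 3 (460 ≥ 346) but not at 4 (404 < 452).

3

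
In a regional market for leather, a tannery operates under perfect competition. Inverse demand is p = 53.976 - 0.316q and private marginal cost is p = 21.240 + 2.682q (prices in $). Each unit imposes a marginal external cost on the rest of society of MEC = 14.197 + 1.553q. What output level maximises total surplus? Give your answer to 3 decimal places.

q* = 4.074

Social marginal cost = private MC + MEC = 35.437 + 4.235q.
Set SMC = demand: 35.437 + 4.235q = 53.976 - 0.316q → q* = 4.0736.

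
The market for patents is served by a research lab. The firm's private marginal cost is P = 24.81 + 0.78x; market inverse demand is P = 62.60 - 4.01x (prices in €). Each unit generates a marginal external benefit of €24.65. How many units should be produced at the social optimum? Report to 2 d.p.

x* = 13.04

Social marginal cost = private MC − MEB = 0.16 + 0.78x.
Set SMC = demand: 0.16 + 0.78x = 62.60 - 4.01x → x* = 13.0355.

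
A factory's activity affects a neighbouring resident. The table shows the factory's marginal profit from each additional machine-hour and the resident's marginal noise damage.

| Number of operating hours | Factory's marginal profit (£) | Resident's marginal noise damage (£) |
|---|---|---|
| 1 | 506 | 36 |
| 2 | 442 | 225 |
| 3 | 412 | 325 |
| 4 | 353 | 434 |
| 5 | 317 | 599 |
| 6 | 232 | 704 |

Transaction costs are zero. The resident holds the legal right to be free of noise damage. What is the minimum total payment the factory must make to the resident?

Efficient level: marginal profit ≥ marginal noise damage through level 3, so k* = 3.
With the resident holding the right, the factory must at least compensate total damage at k*: 36 + 225 + 325 = 586.

£586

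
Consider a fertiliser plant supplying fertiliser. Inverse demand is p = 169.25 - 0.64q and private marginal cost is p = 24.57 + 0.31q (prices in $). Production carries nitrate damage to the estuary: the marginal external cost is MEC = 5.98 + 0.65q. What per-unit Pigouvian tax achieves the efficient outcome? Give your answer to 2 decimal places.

tax = $62.33 per unit

Social marginal cost = private MC + MEC = 30.55 + 0.96q.
Set SMC = demand: 30.55 + 0.96q = 169.25 - 0.64q → q* = 86.6875.
The Pigouvian tax equals MEC at q*: 5.98 + 0.65×86.6875 = 62.3269.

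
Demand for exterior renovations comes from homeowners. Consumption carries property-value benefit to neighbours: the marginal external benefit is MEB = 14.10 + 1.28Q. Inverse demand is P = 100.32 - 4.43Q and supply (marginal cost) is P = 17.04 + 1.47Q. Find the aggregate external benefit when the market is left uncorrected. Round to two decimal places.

326.54

Market equilibrium (private): 17.04 + 1.47Q = 100.32 - 4.43Q → Q_m = 14.1153.
Total external benefit = ∫₀^{Q_m} (14.10 + 1.28Q) dQ = 14.10×14.1153 + ½×1.28×14.1153² = 326.5404.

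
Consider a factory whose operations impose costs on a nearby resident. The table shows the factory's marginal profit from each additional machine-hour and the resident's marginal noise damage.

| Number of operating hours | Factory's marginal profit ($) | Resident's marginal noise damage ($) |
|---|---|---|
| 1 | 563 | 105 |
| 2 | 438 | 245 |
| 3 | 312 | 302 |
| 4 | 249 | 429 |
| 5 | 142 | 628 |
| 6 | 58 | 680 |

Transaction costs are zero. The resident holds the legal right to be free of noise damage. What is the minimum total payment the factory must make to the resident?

$652

Efficient level: marginal profit ≥ marginal noise damage through level 3, so k* = 3.
With the resident holding the right, the factory must at least compensate total damage at k*: 105 + 245 + 302 = 652.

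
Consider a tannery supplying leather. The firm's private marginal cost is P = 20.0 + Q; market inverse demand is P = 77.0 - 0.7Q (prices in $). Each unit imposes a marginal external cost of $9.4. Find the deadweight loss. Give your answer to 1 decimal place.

Market equilibrium (private): 20.0 + Q = 77.0 - 0.7Q → Q_m = 33.5294.
Social marginal cost = private MC + MEC = 29.4 + Q.
Set SMC = demand: 29.4 + Q = 77.0 - 0.7Q → Q* = 28.0000.
Between Q* and Q_m the wedge SMC − demand runs linearly from 0 to MEC(Q_m), so the loss is a triangle.
DWL = ½ × 5.5294 × 9.4000 = 25.9882.

DWL = $26.0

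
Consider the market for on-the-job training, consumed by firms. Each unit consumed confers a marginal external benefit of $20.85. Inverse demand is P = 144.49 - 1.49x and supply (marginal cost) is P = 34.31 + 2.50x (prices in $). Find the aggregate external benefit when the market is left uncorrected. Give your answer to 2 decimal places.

Market equilibrium (private): 34.31 + 2.50x = 144.49 - 1.49x → x_m = 27.6140.
Total external benefit = MEB × x_m = 20.85 × 27.6140 = 575.7519.

$575.75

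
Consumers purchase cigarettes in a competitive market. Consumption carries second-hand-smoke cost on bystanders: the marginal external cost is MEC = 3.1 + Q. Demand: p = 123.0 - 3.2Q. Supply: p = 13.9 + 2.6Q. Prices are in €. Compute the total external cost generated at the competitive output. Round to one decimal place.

€235.2

Market equilibrium (private): 13.9 + 2.6Q = 123.0 - 3.2Q → Q_m = 18.8103.
Total external cost = ∫₀^{Q_m} (3.1 + 1.0Q) dQ = 3.1×18.8103 + ½×1.0×18.8103² = 235.2256.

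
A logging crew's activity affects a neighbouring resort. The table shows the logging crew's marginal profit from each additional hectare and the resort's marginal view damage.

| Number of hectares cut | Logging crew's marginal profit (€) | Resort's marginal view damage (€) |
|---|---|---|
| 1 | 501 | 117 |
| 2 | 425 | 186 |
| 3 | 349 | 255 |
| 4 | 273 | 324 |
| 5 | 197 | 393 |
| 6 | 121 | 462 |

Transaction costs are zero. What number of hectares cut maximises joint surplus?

Bargaining reaches the level where marginal profit last exceeds marginal view damage.
That holds through level 3 (349 ≥ 255) but not at 4 (273 < 324).

3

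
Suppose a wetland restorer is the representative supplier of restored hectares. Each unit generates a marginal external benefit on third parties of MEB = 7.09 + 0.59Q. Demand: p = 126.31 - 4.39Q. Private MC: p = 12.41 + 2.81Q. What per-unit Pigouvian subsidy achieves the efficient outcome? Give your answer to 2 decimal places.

Social marginal cost = private MC − MEB = 5.32 + 2.22Q.
Set SMC = demand: 5.32 + 2.22Q = 126.31 - 4.39Q → Q* = 18.3041.
The Pigouvian subsidy equals MEB at Q*: 7.09 + 0.59×18.3041 = 17.8894.

subsidy = 17.89 per unit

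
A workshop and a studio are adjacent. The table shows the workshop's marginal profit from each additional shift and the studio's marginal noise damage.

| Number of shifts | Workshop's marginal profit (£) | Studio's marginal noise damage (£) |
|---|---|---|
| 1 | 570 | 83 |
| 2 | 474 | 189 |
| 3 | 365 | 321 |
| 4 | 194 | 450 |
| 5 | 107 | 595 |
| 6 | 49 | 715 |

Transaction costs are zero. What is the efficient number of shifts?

3

Bargaining reaches the level where marginal profit last exceeds marginal noise damage.
That holds through level 3 (365 ≥ 321) but not at 4 (194 < 450).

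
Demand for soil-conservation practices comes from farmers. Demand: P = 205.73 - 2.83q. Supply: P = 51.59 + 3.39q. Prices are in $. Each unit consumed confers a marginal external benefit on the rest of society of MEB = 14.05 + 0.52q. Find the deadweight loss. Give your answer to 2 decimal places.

DWL = $63.65

Market equilibrium (private): 51.59 + 3.39q = 205.73 - 2.83q → q_m = 24.7814.
Social marginal benefit = demand + MEB = 219.78 - 2.31q.
Set SMB = MC: 219.78 - 2.31q = 51.59 + 3.39q → q* = 29.5070.
The loss is the area between SMB and MC from q* to q_m; with linear curves that's a triangle of height MEB(q_m).
DWL = ½ × 4.7256 × 26.9363 = 63.6451.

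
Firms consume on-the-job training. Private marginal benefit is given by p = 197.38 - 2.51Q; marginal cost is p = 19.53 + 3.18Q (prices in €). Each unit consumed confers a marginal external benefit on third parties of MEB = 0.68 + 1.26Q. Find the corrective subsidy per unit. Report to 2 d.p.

Social marginal benefit = demand + MEB = 198.06 - 1.25Q.
Set SMB = MC: 198.06 - 1.25Q = 19.53 + 3.18Q → Q* = 40.3002.
The Pigouvian subsidy equals MEB at Q*: 0.68 + 1.26×40.3002 = 51.4583.

subsidy = €51.46 per unit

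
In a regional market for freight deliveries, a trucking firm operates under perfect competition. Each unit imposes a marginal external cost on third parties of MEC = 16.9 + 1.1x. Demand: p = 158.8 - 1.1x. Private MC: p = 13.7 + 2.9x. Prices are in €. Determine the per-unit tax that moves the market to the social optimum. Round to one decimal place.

tax = €44.6 per unit

Social marginal cost = private MC + MEC = 30.6 + 4.0x.
Set SMC = demand: 30.6 + 4.0x = 158.8 - 1.1x → x* = 25.1373.
The Pigouvian tax equals MEC at x*: 16.9 + 1.1×25.1373 = 44.5510.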